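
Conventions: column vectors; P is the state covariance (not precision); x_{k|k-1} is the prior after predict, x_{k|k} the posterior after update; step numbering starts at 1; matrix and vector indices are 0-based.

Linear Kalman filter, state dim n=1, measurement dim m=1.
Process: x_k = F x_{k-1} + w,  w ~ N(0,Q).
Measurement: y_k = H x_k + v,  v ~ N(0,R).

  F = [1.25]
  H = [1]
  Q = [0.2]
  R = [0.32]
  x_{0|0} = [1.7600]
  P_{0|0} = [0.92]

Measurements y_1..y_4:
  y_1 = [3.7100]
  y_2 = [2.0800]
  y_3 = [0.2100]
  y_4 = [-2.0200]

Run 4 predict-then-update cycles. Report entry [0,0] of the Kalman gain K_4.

step 1: x^-=[2.2000]  P^-=[1.6375]  S=[1.9575]  K=[0.8365]  nu=[1.5100]  x^+=[3.4632]  P^+=[0.2677]
step 2: x^-=[4.3289]  P^-=[0.6183]  S=[0.9383]  K=[0.6589]  nu=[-2.2489]  x^+=[2.8470]  P^+=[0.2109]
step 3: x^-=[3.5588]  P^-=[0.5295]  S=[0.8495]  K=[0.6233]  nu=[-3.3488]  x^+=[1.4715]  P^+=[0.1995]
step 4: x^-=[1.8394]  P^-=[0.5116]  S=[0.8316]  K=[0.6152]  nu=[-3.8594]  x^+=[-0.5350]  P^+=[0.1969]

K[0,0] = 0.6152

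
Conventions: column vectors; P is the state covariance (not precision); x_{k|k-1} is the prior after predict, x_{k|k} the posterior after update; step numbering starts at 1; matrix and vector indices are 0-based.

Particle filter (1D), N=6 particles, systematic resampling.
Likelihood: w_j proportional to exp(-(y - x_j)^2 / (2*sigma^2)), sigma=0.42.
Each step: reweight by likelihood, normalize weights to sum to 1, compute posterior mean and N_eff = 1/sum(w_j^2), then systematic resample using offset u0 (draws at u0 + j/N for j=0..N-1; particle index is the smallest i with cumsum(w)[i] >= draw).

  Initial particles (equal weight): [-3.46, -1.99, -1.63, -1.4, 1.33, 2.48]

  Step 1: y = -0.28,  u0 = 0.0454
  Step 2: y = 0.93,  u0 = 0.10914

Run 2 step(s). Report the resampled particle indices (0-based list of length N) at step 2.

resampled_idx = [1, 2, 3, 4, 4, 5]

step 1: w=[0.0000, 0.0071, 0.1623, 0.8122, 0.0183, 0.0000]  mean=-1.3915  Neff=1.4568  idx=[2, 3, 3, 3, 3, 3]
step 2: w=[0.0082, 0.1984, 0.1984, 0.1984, 0.1984, 0.1984]  mean=-1.4019  Neff=5.0811  idx=[1, 2, 3, 4, 4, 5]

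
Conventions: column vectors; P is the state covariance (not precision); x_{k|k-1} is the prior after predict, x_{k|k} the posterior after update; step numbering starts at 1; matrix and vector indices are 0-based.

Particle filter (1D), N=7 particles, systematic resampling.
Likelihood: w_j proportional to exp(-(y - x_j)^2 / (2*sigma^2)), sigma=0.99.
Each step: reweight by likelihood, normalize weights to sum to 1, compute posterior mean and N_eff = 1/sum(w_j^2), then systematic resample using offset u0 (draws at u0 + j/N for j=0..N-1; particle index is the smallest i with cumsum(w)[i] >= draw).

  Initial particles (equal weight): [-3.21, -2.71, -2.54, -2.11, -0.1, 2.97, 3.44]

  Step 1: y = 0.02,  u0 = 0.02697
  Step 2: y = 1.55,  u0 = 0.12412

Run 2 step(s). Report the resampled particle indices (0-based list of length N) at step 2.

step 1: w=[0.0042, 0.0191, 0.0302, 0.0846, 0.8496, 0.0101, 0.0022]  mean=-0.3678  Neff=1.3691  idx=[2, 4, 4, 4, 4, 4, 4]
step 2: w=[0.0001, 0.1666, 0.1666, 0.1666, 0.1666, 0.1666, 0.1666]  mean=-0.1003  Neff=6.0016  idx=[1, 2, 3, 4, 5, 6, 6]

resampled_idx = [1, 2, 3, 4, 5, 6, 6]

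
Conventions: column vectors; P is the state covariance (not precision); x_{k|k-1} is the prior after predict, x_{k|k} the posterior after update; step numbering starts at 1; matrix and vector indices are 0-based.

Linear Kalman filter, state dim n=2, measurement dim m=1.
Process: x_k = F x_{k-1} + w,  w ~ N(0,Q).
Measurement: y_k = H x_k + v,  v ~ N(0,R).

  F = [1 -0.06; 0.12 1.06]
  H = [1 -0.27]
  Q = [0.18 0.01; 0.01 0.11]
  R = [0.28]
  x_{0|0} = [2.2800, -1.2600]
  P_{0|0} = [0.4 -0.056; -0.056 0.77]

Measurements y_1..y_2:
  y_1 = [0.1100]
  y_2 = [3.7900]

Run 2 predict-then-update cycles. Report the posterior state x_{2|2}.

x_post = [2.3062, -0.9244]

step 1: x^-=[2.3556, -1.0620]  P^-=[0.5895 -0.0499; -0.0499 0.9667]  S=[0.9669]  K=[0.6236; -0.3216]  nu=[-2.5323]  x^+=[0.7764, -0.2477]  P^+=[0.2135 0.1440; 0.1440 0.8667]
step 2: x^-=[0.7913, -0.1694]  P^-=[0.3793 0.1321; 0.1321 1.1235]  S=[0.6699]  K=[0.5130; -0.2557]  nu=[2.9530]  x^+=[2.3062, -0.9244]  P^+=[0.2030 0.2199; 0.2199 1.0797]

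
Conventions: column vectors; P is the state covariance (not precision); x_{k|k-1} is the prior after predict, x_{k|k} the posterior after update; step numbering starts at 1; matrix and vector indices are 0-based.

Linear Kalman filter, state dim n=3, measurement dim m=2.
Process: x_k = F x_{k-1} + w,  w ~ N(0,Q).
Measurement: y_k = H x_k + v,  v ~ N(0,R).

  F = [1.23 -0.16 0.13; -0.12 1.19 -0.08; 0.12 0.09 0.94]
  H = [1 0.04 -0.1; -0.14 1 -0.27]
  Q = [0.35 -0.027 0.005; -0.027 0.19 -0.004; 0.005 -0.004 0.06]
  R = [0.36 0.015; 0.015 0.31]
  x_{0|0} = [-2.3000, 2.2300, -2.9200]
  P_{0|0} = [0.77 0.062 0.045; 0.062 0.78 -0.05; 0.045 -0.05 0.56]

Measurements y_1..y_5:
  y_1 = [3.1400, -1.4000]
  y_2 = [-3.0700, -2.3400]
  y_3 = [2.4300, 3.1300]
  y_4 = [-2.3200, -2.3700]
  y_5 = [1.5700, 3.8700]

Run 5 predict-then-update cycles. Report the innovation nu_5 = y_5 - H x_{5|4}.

step 1: x^-=[-3.5654, 3.1633, -2.8201]  P^-=[1.5364 -0.2166 0.2412; -0.2166 1.3019 -0.0266; 0.2412 -0.0266 0.5753]  S=[1.8389 -0.4066; -0.4066 1.7772]  K=[0.7962 -0.0974; 0.0829 0.7726; 0.0763 -0.1039]  nu=[6.2969, -5.8239]  x^+=[2.0149, -0.8147, -1.7345]  P^+=[0.2909 0.0427 0.0748; 0.0427 0.2805 0.1249; 0.0748 0.1249 0.5389]
step 2: x^-=[2.3832, -1.0725, -1.4620]  P^-=[0.8084 -0.0532 0.1840; -0.0532 0.5603 0.1166; 0.1840 0.1166 0.5816]  S=[1.1331 -0.1730; -0.1730 0.8943]  K=[0.6784 -0.1104; 0.0557 0.6104; 0.1071 -0.0533]  nu=[-5.5565, -1.3286]  x^+=[-1.2400, -2.1929, -1.9861]  P^+=[0.2500 0.0348 0.0882; 0.0348 0.2353 0.1497; 0.0882 0.1497 0.5641]
step 3: x^-=[-1.4325, -2.3019, -2.2130]  P^-=[0.7521 -0.0480 0.1932; -0.0480 0.4937 0.1354; 0.1932 0.1354 0.6099]  S=[1.0754 -0.1662; -0.1662 0.8179]  K=[0.6616 -0.1167; 0.0504 0.5775; 0.1211 -0.0442]  nu=[3.7332, 4.6338]  x^+=[0.4964, 0.5621, -1.9659]  P^+=[0.2446 0.0338 0.0956; 0.0338 0.2280 0.1610; 0.0956 0.1610 0.5908]
step 4: x^-=[0.2651, 0.7667, -1.7378]  P^-=[0.7465 -0.0465 0.2028; -0.0465 0.4817 0.1442; 0.2028 0.1442 0.6369]  S=[1.0682 -0.1671; -0.1671 0.8032]  K=[0.6595 -0.1189; 0.0502 0.5697; 0.1288 -0.0432]  nu=[-2.7896, -3.5687]  x^+=[-1.1503, -1.4066, -1.9432]  P^+=[0.2443 0.0344 0.1006; 0.0344 0.2278 0.1689; 0.1006 0.1689 0.6158]
step 5: x^-=[-1.4424, -1.3804, -2.0913]  P^-=[0.7475 -0.0450 0.2106; -0.0450 0.4800 0.1505; 0.2106 0.1505 0.6615]  S=[1.0679 -0.1679; -0.1679 0.8001]  K=[0.6597 -0.1196; 0.0510 0.5677; 0.1340 -0.0438]  nu=[2.8585, 4.4838]  x^+=[-0.0931, 1.3108, -1.9047]  P^+=[0.2447 0.0353 0.1044; 0.0353 0.2291 0.1755; 0.1044 0.1755 0.6388]

innov = [2.8585, 4.4838]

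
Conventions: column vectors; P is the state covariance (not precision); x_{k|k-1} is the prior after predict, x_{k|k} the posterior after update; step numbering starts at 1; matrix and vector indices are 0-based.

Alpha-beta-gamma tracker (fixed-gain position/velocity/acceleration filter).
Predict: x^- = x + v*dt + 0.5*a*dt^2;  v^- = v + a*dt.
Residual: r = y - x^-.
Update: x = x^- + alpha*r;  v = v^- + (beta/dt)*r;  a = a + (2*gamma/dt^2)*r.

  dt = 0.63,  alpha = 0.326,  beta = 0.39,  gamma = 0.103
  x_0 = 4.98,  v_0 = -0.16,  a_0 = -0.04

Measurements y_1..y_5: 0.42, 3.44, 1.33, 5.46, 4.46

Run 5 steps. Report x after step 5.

x_post = 2.9994

step 1: x_pred=4.8713  r=-4.4513  x^+=3.4202  v^+=-2.9407  a^+=-2.3503
step 2: x_pred=1.1011  r=2.3389  x^+=1.8636  v^+=-2.9735  a^+=-1.1363
step 3: x_pred=-0.2353  r=1.5653  x^+=0.2750  v^+=-2.7204  a^+=-0.3239
step 4: x_pred=-1.5032  r=6.9632  x^+=0.7668  v^+=1.3860  a^+=3.2901
step 5: x_pred=2.2929  r=2.1671  x^+=2.9994  v^+=4.8003  a^+=4.4149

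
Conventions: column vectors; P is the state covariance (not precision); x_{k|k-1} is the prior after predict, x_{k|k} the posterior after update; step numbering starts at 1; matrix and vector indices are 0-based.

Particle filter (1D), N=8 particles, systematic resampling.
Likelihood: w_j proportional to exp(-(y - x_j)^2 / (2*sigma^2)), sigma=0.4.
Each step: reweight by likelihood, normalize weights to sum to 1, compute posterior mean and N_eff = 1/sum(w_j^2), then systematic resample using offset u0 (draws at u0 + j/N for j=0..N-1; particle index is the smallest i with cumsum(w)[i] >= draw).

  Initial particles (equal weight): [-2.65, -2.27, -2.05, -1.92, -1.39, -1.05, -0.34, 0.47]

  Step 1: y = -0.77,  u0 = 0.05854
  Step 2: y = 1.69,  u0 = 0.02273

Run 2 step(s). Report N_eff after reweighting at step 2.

N_eff = 3.0002

step 1: w=[0.0000, 0.0005, 0.0036, 0.0096, 0.1795, 0.4671, 0.3348, 0.0049]  mean=-0.8784  Neff=2.7576  idx=[4, 4, 5, 5, 5, 6, 6, 6]
step 2: w=[0.0000, 0.0000, 0.0000, 0.0000, 0.0000, 0.3333, 0.3333, 0.3333]  mean=-0.3400  Neff=3.0002  idx=[5, 5, 5, 6, 6, 6, 7, 7]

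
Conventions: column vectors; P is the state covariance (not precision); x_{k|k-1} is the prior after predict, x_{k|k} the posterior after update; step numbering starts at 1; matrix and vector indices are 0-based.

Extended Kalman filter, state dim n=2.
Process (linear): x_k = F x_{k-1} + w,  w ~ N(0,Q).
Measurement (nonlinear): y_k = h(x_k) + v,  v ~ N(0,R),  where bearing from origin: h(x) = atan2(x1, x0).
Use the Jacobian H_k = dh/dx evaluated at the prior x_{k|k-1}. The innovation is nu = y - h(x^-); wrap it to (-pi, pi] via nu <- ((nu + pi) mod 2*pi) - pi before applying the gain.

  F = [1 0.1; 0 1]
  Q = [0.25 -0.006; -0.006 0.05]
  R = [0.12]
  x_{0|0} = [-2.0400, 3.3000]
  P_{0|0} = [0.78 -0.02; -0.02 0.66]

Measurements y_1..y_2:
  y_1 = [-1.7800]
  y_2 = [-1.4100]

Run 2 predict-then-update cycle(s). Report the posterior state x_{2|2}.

x_post = [-5.7092, 0.2474]

step 1: x^-=[-1.7100, 3.3000]  P^-=[1.0326 0.0400; 0.0400 0.7100]  H_jac=[-0.2389 -0.1238]  S=[0.1922]  K=[-1.3094; -0.5071]  nu=[2.4543]  x^+=[-4.9236, 2.0555]  P^+=[0.7031 -0.0876; -0.0876 0.6606]
step 2: x^-=[-4.7181, 2.0555]  P^-=[0.9422 -0.0275; -0.0275 0.7106]  H_jac=[-0.0776 -0.1781]  S=[0.1475]  K=[-0.4626; -0.8439]  nu=[2.1425]  x^+=[-5.7092, 0.2474]  P^+=[0.9107 -0.0851; -0.0851 0.6056]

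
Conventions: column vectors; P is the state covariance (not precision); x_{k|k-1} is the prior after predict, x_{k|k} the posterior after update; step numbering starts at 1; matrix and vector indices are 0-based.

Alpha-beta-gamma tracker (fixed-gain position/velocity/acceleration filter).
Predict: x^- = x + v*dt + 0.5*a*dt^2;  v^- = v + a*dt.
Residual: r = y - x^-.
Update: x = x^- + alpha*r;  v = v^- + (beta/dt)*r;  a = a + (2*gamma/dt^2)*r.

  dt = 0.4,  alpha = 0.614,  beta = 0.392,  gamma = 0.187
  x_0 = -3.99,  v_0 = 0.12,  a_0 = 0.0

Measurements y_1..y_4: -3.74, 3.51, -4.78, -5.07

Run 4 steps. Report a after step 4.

a_post = -18.8570

step 1: x_pred=-3.9420  r=0.2020  x^+=-3.8180  v^+=0.3180  a^+=0.4722
step 2: x_pred=-3.6530  r=7.1630  x^+=0.7451  v^+=7.5266  a^+=17.2157
step 3: x_pred=5.1330  r=-9.9130  x^+=-0.9536  v^+=4.6982  a^+=-5.9558
step 4: x_pred=0.4492  r=-5.5192  x^+=-2.9396  v^+=-3.0930  a^+=-18.8570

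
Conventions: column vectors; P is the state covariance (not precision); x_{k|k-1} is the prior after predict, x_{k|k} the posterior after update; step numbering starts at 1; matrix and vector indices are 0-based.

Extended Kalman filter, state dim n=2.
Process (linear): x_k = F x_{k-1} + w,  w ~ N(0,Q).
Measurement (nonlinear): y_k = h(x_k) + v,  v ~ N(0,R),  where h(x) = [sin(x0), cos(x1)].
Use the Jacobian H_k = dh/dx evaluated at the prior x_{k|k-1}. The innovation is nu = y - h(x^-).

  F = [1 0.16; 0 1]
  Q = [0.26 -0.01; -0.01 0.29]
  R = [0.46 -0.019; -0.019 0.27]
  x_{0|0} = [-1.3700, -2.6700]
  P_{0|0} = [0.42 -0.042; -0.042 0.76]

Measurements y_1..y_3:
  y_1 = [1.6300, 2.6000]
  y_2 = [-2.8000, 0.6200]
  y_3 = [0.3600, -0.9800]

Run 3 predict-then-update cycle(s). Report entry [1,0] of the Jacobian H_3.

H_jac[1,0] = 0.0000

step 1: x^-=[-1.7972, -2.6700]  P^-=[0.6860 0.0696; 0.0696 1.0500]  H_jac=[-0.2245 0.0000; 0.0000 0.4543]  S=[0.4946 -0.0261; -0.0261 0.4867]  K=[-0.3088 0.0484; 0.0202 0.9812]  nu=[2.6045, 3.4908]  x^+=[-2.4325, 0.8077]  P^+=[0.6369 0.0417; 0.0417 0.5823]
step 2: x^-=[-2.3033, 0.8077]  P^-=[0.9252 0.1248; 0.1248 0.8723]  H_jac=[-0.6687 0.0000; 0.0000 -0.7227]  S=[0.8737 0.0413; 0.0413 0.7256]  K=[-0.7041 -0.0842; -0.0546 -0.8657]  nu=[-2.0565, -0.0712]  x^+=[-0.8493, 0.9816]  P^+=[0.4819 0.0130; 0.0130 0.3220]
step 3: x^-=[-0.6922, 0.9816]  P^-=[0.7543 0.0545; 0.0545 0.6120]  H_jac=[0.7698 0.0000; 0.0000 -0.8314]  S=[0.9070 -0.0539; -0.0539 0.6930]  K=[0.6393 -0.0157; 0.0026 -0.7340]  nu=[0.9983, -1.5357]  x^+=[-0.0300, 2.1114]  P^+=[0.3824 0.0197; 0.0197 0.2384]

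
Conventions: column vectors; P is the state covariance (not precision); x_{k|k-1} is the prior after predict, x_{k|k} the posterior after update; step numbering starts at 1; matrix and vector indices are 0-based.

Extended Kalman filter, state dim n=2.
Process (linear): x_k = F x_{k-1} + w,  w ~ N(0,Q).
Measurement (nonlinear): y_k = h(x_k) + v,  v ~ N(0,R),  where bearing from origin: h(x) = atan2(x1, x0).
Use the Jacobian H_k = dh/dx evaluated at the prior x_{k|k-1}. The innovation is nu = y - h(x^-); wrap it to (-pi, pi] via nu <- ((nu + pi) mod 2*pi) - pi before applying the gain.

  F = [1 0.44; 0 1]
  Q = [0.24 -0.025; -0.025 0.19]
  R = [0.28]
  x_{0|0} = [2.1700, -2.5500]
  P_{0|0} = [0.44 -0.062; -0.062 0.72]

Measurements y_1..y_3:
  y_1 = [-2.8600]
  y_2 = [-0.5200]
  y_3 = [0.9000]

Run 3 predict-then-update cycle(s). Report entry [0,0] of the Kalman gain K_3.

K[0,0] = 0.7272

step 1: x^-=[1.0480, -2.5500]  P^-=[0.7648 0.2298; 0.2298 0.9100]  H_jac=[0.3355 0.1379]  S=[0.4046]  K=[0.7124; 0.5006]  nu=[-1.6791]  x^+=[-0.1483, -3.3906]  P^+=[0.5595 0.0855; 0.0855 0.8086]
step 2: x^-=[-1.6401, -3.3906]  P^-=[1.0312 0.4163; 0.4163 0.9986]  H_jac=[0.2390 -0.1156]  S=[0.3293]  K=[0.6024; -0.0485]  nu=[1.5013]  x^+=[-0.7357, -3.4634]  P^+=[0.9117 0.4259; 0.4259 0.9978]
step 3: x^-=[-2.2596, -3.4634]  P^-=[1.7197 0.8399; 0.8399 1.1878]  H_jac=[0.2025 -0.1321]  S=[0.3263]  K=[0.7272; 0.0403]  nu=[3.0489]  x^+=[-0.0424, -3.3404]  P^+=[1.5471 0.8304; 0.8304 1.1873]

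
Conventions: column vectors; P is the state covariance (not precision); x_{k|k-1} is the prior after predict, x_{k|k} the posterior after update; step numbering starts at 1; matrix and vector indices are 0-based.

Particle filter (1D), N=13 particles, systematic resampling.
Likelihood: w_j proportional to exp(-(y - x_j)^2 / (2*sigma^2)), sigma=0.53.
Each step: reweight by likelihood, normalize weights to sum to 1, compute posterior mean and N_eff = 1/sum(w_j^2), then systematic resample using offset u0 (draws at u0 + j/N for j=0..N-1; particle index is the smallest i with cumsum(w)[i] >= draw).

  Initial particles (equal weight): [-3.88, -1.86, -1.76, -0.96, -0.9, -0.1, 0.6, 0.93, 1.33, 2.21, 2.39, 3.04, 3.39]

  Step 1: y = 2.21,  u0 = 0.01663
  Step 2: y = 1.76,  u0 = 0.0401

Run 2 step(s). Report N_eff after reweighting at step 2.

N_eff = 10.7888

step 1: w=[0.0000, 0.0000, 0.0000, 0.0000, 0.0000, 0.0000, 0.0038, 0.0205, 0.0955, 0.3792, 0.3579, 0.1112, 0.0318]  mean=2.2878  Neff=3.3918  idx=[7, 8, 9, 9, 9, 9, 9, 10, 10, 10, 10, 11, 11]
step 2: w=[0.0446, 0.1093, 0.1060, 0.1060, 0.1060, 0.1060, 0.1060, 0.0750, 0.0750, 0.0750, 0.0750, 0.0082, 0.0082]  mean=2.1244  Neff=10.7888  idx=[0, 1, 2, 3, 3, 4, 5, 6, 6, 7, 8, 9, 10]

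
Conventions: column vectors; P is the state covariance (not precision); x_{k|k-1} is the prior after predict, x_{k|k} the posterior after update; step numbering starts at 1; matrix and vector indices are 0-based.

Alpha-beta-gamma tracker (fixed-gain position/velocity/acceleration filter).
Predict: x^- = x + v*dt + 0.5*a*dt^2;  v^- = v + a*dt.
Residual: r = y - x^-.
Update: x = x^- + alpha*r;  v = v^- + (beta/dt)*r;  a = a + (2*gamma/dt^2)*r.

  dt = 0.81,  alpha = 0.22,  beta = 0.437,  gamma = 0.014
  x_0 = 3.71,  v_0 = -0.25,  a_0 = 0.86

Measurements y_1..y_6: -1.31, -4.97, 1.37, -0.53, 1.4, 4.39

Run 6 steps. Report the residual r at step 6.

step 1: x_pred=3.7896  r=-5.0996  x^+=2.6677  v^+=-2.3047  a^+=0.6424
step 2: x_pred=1.0116  r=-5.9816  x^+=-0.3043  v^+=-5.0115  a^+=0.3871
step 3: x_pred=-4.2366  r=5.6066  x^+=-3.0032  v^+=-1.6731  a^+=0.6264
step 4: x_pred=-4.1529  r=3.6229  x^+=-3.3559  v^+=0.7888  a^+=0.7810
step 5: x_pred=-2.4608  r=3.8608  x^+=-1.6114  v^+=3.5043  a^+=0.9457
step 6: x_pred=1.5374  r=2.8526  x^+=2.1649  v^+=5.8094  a^+=1.0675

resid = 2.8526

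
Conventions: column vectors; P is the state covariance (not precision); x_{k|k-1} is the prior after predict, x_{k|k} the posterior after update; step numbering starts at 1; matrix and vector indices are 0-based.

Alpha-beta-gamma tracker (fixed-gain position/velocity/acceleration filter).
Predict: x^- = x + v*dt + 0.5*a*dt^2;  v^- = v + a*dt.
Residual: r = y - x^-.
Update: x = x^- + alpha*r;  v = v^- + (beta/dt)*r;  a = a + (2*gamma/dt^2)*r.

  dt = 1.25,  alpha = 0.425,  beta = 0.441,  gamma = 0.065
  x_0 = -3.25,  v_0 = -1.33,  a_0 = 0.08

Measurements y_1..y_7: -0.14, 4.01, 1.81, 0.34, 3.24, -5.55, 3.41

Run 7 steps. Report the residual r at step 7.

resid = 8.6363

step 1: x_pred=-4.8500  r=4.7100  x^+=-2.8482  v^+=0.4317  a^+=0.4719
step 2: x_pred=-1.9400  r=5.9500  x^+=0.5888  v^+=3.1207  a^+=0.9669
step 3: x_pred=5.2450  r=-3.4350  x^+=3.7851  v^+=3.1175  a^+=0.6811
step 4: x_pred=8.2141  r=-7.8741  x^+=4.8676  v^+=1.1909  a^+=0.0260
step 5: x_pred=6.3765  r=-3.1365  x^+=5.0435  v^+=0.1168  a^+=-0.2350
step 6: x_pred=5.0059  r=-10.5559  x^+=0.5197  v^+=-3.9010  a^+=-1.1132
step 7: x_pred=-5.2263  r=8.6363  x^+=-1.5559  v^+=-2.2457  a^+=-0.3947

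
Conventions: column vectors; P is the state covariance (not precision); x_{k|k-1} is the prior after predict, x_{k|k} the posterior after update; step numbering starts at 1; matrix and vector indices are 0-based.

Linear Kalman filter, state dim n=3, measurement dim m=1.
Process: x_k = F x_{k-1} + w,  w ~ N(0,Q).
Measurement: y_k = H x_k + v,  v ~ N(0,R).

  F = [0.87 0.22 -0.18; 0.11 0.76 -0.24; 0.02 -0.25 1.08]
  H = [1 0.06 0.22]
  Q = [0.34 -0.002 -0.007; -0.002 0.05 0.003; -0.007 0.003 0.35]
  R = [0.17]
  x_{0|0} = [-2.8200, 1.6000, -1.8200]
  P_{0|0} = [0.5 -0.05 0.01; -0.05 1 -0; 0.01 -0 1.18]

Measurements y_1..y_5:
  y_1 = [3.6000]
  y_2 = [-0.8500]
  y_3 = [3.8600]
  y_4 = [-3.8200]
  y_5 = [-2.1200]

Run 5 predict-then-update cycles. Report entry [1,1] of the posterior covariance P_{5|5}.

step 1: x^-=[-1.7738, 1.3426, -2.4220]  P^-=[0.7828 0.2275 -0.2627; 0.2275 0.6927 -0.4900; -0.2627 -0.4900 1.7900]  S=[0.9407]  K=[0.7852; 0.1714; 0.1081]  nu=[5.8261]  x^+=[2.8009, 2.3412, -1.7920]  P^+=[0.2028 0.1009 -0.3425; 0.1009 0.6651 -0.5074; -0.3425 -0.5074 1.7790]
step 2: x^-=[3.2744, 2.5175, -2.4647]  P^-=[0.7694 0.4491 -0.8714; 0.4491 0.7591 -1.0713; -0.8714 -1.0713 2.7249]  S=[0.7162]  K=[0.8442; 0.3616; -0.4694]  nu=[-3.7333]  x^+=[0.1227, 1.1675, -0.7122]  P^+=[0.2590 0.2305 -0.5876; 0.2305 0.6655 -0.9497; -0.5876 -0.9497 2.5670]
step 3: x^-=[0.4918, 1.0718, -1.0586]  P^-=[0.9989 0.7173 -1.4056; 0.7173 1.0014 -1.6946; -1.4056 -1.6946 3.8710]  S=[0.7827]  K=[0.9361; 0.5169; -0.8377]  nu=[3.5367]  x^+=[3.8025, 2.8999, -4.0212]  P^+=[0.3130 0.3386 -0.7919; 0.3386 0.7923 -1.3557; -0.7919 -1.3557 3.3218]
step 4: x^-=[4.6700, 3.5873, -4.9918]  P^-=[1.2079 0.9740 -1.8873; 0.9740 1.2957 -2.2964; -1.8873 -2.2964 4.9687]  S=[0.8489]  K=[1.0026; 0.6439; -1.0979]  nu=[-7.6070]  x^+=[-2.9572, -1.3108, 3.3602]  P^+=[0.3545 0.4260 -0.9529; 0.4260 0.9438 -1.6962; -0.9529 -1.6962 3.9454]
step 5: x^-=[-3.4660, -2.1280, 3.8976]  P^-=[1.3777 1.1916 -2.2817; 1.1916 1.5670 -2.8061; -2.2817 -2.8061 5.8816]  S=[0.9030]  K=[1.0490; 0.7401; -1.2804]  nu=[0.6162]  x^+=[-2.8196, -1.6719, 3.1086]  P^+=[0.3841 0.4906 -1.0689; 0.4906 1.0724 -1.9504; -1.0689 -1.9504 4.4012]

P_post[1,1] = 1.0724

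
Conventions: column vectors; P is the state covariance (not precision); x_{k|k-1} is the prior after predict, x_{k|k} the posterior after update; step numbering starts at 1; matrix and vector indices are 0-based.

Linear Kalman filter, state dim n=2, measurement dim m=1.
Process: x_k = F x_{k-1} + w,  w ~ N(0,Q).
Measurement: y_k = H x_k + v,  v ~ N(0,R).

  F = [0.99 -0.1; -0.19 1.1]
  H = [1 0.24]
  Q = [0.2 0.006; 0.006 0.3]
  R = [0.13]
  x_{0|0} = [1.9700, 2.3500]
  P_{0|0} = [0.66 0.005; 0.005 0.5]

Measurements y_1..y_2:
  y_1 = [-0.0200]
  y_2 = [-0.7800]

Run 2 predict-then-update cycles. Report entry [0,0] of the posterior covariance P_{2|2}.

step 1: x^-=[1.7153, 2.2107]  P^-=[0.8509 -0.1676; -0.1676 0.9267]  S=[0.9538]  K=[0.8499; 0.0575]  nu=[-2.2659]  x^+=[-0.2105, 2.0805]  P^+=[0.1619 -0.2142; -0.2142 0.9236]
step 2: x^-=[-0.4164, 2.3285]  P^-=[0.4103 -0.3634; -0.3634 1.5129]  S=[0.4530]  K=[0.7132; -0.0006]  nu=[-0.9224]  x^+=[-1.0743, 2.3291]  P^+=[0.1799 -0.3632; -0.3632 1.5129]

P_post[0,0] = 0.1799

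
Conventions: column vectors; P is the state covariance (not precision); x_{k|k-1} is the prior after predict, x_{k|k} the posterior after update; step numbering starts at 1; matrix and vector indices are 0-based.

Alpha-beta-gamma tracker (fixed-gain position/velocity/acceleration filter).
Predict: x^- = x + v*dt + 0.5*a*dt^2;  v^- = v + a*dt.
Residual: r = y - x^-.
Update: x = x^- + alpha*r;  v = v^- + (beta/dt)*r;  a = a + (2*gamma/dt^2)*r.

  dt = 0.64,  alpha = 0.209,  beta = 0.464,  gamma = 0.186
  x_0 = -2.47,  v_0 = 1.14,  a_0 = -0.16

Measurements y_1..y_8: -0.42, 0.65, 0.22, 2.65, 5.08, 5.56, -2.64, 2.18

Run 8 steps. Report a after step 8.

step 1: x_pred=-1.7732  r=1.3532  x^+=-1.4904  v^+=2.0186  a^+=1.0690
step 2: x_pred=0.0205  r=0.6295  x^+=0.1521  v^+=3.1592  a^+=1.6407
step 3: x_pred=2.5099  r=-2.2899  x^+=2.0313  v^+=2.5490  a^+=-0.4391
step 4: x_pred=3.5728  r=-0.9228  x^+=3.3799  v^+=1.5990  a^+=-1.2771
step 5: x_pred=4.1417  r=0.9383  x^+=4.3378  v^+=1.4619  a^+=-0.4250
step 6: x_pred=5.1864  r=0.3736  x^+=5.2645  v^+=1.4608  a^+=-0.0856
step 7: x_pred=6.1818  r=-8.8218  x^+=4.3381  v^+=-4.9898  a^+=-8.0976
step 8: x_pred=-0.5138  r=2.6938  x^+=0.0492  v^+=-8.2193  a^+=-5.6511

a_post = -5.6511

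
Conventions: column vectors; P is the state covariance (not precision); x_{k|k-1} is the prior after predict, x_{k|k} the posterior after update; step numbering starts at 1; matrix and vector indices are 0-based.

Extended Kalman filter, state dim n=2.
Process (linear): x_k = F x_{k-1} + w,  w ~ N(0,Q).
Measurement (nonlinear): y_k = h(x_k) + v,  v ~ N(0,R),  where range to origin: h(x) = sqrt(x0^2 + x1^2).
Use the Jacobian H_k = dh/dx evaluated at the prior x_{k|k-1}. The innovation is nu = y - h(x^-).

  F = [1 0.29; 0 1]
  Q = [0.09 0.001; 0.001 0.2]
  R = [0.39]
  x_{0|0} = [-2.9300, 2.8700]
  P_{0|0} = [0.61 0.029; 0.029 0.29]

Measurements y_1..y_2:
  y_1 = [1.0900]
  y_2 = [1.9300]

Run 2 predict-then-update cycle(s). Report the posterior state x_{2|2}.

step 1: x^-=[-2.0977, 2.8700]  P^-=[0.7412 0.1141; 0.1141 0.4900]  H_jac=[-0.5901 0.8073]  S=[0.8588]  K=[-0.4020; 0.3823]  nu=[-2.4649]  x^+=[-1.1067, 1.9278]  P^+=[0.6024 0.2461; 0.2461 0.3645]
step 2: x^-=[-0.5476, 1.9278]  P^-=[0.8658 0.3528; 0.3528 0.5645]  H_jac=[-0.2733 0.9619]  S=[0.7915]  K=[0.1298; 0.5642]  nu=[-0.0741]  x^+=[-0.5573, 1.8860]  P^+=[0.8524 0.2948; 0.2948 0.3125]

x_post = [-0.5573, 1.8860]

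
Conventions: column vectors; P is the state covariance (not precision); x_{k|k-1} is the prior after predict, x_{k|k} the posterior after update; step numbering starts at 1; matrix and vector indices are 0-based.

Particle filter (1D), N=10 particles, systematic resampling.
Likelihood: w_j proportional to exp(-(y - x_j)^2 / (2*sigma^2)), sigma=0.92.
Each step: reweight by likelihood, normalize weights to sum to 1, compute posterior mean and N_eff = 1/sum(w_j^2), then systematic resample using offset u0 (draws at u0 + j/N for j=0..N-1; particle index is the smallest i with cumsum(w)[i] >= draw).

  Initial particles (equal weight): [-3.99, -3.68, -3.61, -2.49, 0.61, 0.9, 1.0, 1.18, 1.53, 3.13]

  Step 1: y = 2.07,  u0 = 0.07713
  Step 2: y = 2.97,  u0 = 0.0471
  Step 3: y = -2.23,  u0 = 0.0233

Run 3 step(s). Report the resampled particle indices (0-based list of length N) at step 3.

resampled_idx = [0, 0, 0, 0, 0, 0, 1, 1, 1, 2]

step 1: w=[0.0000, 0.0000, 0.0000, 0.0000, 0.0881, 0.1383, 0.1579, 0.1945, 0.2614, 0.1599]  mean=1.4658  Neff=5.4496  idx=[4, 5, 6, 6, 7, 7, 8, 8, 9, 9]
step 2: w=[0.0117, 0.0250, 0.0318, 0.0318, 0.0474, 0.0474, 0.0924, 0.0924, 0.3100, 0.3100]  mean=2.4285  Neff=4.6180  idx=[2, 4, 6, 7, 8, 8, 8, 9, 9, 9]
step 3: w=[0.5821, 0.2873, 0.0652, 0.0652, 0.0000, 0.0000, 0.0000, 0.0000, 0.0000, 0.0000]  mean=1.1210  Neff=2.3260  idx=[0, 0, 0, 0, 0, 0, 1, 1, 1, 2]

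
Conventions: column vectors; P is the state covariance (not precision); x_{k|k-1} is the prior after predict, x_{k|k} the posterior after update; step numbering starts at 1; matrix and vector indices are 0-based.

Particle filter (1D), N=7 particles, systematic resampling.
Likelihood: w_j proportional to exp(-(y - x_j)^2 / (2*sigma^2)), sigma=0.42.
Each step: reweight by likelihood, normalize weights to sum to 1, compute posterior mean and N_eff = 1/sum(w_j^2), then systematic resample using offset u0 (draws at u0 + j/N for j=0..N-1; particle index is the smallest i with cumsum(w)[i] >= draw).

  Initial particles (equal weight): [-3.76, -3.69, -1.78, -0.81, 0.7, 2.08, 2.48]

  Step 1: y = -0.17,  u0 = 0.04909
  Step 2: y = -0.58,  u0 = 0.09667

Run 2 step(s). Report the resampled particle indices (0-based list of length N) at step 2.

step 1: w=[0.0000, 0.0000, 0.0015, 0.7269, 0.2716, 0.0000, 0.0000]  mean=-0.4013  Neff=1.6607  idx=[3, 3, 3, 3, 3, 4, 4]
step 2: w=[0.1991, 0.1991, 0.1991, 0.1991, 0.1991, 0.0022, 0.0022]  mean=-0.8033  Neff=5.0445  idx=[0, 1, 1, 2, 3, 4, 4]

resampled_idx = [0, 1, 1, 2, 3, 4, 4]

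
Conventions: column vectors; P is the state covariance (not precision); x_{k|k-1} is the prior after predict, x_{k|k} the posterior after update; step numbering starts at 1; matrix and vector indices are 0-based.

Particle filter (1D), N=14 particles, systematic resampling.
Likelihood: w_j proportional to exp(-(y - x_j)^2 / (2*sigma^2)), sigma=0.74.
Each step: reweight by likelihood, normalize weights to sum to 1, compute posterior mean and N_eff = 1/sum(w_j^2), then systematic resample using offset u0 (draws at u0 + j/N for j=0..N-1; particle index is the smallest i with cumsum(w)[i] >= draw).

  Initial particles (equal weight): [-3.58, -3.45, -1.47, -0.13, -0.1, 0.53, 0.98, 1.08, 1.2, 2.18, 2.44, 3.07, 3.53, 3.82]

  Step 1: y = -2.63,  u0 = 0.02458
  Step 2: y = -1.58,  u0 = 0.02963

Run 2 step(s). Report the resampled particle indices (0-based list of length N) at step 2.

resampled_idx = [3, 10, 11, 11, 11, 11, 12, 12, 12, 12, 13, 13, 13, 13]

step 1: w=[0.3430, 0.4232, 0.2289, 0.0026, 0.0023, 0.0001, 0.0000, 0.0000, 0.0000, 0.0000, 0.0000, 0.0000, 0.0000, 0.0000]  mean=-3.0248  Neff=2.8643  idx=[0, 0, 0, 0, 0, 1, 1, 1, 1, 1, 1, 2, 2, 2]
step 2: w=[0.0078, 0.0078, 0.0078, 0.0078, 0.0078, 0.0123, 0.0123, 0.0123, 0.0123, 0.0123, 0.0123, 0.2958, 0.2958, 0.2958]  mean=-1.6977  Neff=3.7910  idx=[3, 10, 11, 11, 11, 11, 12, 12, 12, 12, 13, 13, 13, 13]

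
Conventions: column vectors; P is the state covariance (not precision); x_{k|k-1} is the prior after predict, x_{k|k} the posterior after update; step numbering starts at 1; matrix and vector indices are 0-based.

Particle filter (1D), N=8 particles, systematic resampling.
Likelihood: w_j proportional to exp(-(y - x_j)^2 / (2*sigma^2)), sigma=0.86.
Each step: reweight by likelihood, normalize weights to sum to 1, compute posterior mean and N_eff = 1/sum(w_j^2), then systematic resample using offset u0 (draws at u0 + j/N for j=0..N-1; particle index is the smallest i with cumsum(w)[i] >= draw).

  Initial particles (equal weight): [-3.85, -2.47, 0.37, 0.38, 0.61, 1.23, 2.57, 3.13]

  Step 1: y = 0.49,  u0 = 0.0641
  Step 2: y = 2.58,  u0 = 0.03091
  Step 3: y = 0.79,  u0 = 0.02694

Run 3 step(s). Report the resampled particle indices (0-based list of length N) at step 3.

step 1: w=[0.0000, 0.0007, 0.2656, 0.2660, 0.2656, 0.1852, 0.0144, 0.0024]  mean=0.6320  Neff=4.0586  idx=[2, 2, 3, 3, 4, 4, 5, 5]
step 2: w=[0.0419, 0.0419, 0.0432, 0.0432, 0.0826, 0.0826, 0.3322, 0.3322]  mean=0.9820  Neff=4.1379  idx=[0, 3, 5, 6, 6, 6, 7, 7]
step 3: w=[0.1242, 0.1249, 0.1369, 0.1228, 0.1228, 0.1228, 0.1228, 0.1228]  mean=0.9321  Neff=7.9893  idx=[0, 1, 2, 3, 4, 5, 6, 7]

resampled_idx = [0, 1, 2, 3, 4, 5, 6, 7]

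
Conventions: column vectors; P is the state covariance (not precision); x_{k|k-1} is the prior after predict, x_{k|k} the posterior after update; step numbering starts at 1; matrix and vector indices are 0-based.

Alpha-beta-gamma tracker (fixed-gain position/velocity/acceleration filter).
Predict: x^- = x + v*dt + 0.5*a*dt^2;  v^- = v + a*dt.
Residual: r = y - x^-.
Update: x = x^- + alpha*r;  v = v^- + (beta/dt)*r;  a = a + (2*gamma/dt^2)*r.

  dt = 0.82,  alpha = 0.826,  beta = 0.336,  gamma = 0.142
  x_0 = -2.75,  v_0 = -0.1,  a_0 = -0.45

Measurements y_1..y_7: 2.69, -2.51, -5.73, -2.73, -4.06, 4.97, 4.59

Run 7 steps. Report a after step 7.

a_post = 3.7778

step 1: x_pred=-2.9833  r=5.6733  x^+=1.7028  v^+=1.8557  a^+=1.9462
step 2: x_pred=3.8788  r=-6.3888  x^+=-1.3983  v^+=0.8337  a^+=-0.7522
step 3: x_pred=-0.9676  r=-4.7624  x^+=-4.9013  v^+=-1.7345  a^+=-2.7637
step 4: x_pred=-7.2528  r=4.5228  x^+=-3.5170  v^+=-2.1475  a^+=-0.8534
step 5: x_pred=-5.5648  r=1.5048  x^+=-4.3218  v^+=-2.2307  a^+=-0.2178
step 6: x_pred=-6.2242  r=11.1942  x^+=3.0222  v^+=2.1776  a^+=4.5103
step 7: x_pred=6.3242  r=-1.7342  x^+=4.8918  v^+=5.1654  a^+=3.7778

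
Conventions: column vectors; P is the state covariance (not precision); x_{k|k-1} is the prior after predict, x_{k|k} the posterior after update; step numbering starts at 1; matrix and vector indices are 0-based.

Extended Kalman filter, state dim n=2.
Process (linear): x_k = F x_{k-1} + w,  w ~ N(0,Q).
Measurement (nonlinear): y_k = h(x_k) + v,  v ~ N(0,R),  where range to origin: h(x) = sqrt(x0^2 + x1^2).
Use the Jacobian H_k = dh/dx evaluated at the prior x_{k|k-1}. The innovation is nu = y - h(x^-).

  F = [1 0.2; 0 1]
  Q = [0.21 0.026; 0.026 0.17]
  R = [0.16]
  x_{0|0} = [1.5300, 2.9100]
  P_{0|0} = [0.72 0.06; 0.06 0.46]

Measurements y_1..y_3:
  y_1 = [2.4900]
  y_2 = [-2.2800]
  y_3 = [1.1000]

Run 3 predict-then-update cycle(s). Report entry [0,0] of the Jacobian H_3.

step 1: x^-=[2.1120, 2.9100]  P^-=[0.9724 0.1780; 0.1780 0.6300]  H_jac=[0.5874 0.8093]  S=[1.0774]  K=[0.6639; 0.5703]  nu=[-1.1056]  x^+=[1.3780, 2.2795]  P^+=[0.4976 -0.2299; -0.2299 0.2796]
step 2: x^-=[1.8339, 2.2795]  P^-=[0.6268 -0.1480; -0.1480 0.4496]  H_jac=[0.6268 0.7791]  S=[0.5347]  K=[0.5192; 0.4817]  nu=[-5.2056]  x^+=[-0.8690, -0.2279]  P^+=[0.4827 -0.2817; -0.2817 0.3255]
step 3: x^-=[-0.9146, -0.2279]  P^-=[0.5930 -0.1906; -0.1906 0.4955]  H_jac=[-0.9703 -0.2418]  S=[0.6579]  K=[-0.8046; 0.0990]  nu=[0.1575]  x^+=[-1.0413, -0.2123]  P^+=[0.1671 -0.1382; -0.1382 0.4891]

H_jac[0,0] = -0.9703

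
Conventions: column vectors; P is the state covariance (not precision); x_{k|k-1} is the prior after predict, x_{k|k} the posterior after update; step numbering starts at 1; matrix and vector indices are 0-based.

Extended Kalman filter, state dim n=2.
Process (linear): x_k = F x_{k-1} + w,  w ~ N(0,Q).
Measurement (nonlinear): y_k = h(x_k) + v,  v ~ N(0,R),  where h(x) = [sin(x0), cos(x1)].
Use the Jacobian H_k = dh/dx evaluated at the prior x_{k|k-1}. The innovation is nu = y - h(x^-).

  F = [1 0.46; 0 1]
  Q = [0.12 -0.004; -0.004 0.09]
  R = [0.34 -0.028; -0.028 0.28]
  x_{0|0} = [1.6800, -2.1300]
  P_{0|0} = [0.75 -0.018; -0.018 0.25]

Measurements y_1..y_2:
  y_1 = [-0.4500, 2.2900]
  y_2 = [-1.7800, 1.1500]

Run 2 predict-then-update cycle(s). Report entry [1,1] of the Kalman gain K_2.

step 1: x^-=[0.7002, -2.1300]  P^-=[0.9063 0.0930; 0.0930 0.3400]  H_jac=[0.7647 0.0000; 0.0000 0.8477]  S=[0.8700 0.0323; 0.0323 0.5243]  K=[0.7929 0.1015; 0.0615 0.5459]  nu=[-1.0944, 2.8205]  x^+=[0.1189, -0.6575]  P^+=[0.3488 0.0073; 0.0073 0.1783]
step 2: x^-=[-0.1836, -0.6575]  P^-=[0.5133 0.0854; 0.0854 0.2683]  H_jac=[0.9832 0.0000; 0.0000 0.6112]  S=[0.8362 0.0233; 0.0233 0.3802]  K=[0.6007 0.1004; 0.0885 0.4258]  nu=[-1.5974, 0.3585]  x^+=[-1.1072, -0.6463]  P^+=[0.2049 0.0185; 0.0185 0.1910]

K[1,1] = 0.4258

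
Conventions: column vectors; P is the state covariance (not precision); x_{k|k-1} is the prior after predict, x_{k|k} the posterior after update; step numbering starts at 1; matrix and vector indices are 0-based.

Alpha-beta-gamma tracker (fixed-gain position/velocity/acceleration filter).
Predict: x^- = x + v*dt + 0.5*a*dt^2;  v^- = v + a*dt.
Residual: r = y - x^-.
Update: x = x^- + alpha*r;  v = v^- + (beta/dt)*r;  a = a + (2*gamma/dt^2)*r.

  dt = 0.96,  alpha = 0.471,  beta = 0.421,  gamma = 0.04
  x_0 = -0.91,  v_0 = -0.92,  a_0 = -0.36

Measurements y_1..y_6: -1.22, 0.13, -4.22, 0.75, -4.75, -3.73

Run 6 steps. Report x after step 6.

x_post = -3.7851

step 1: x_pred=-1.9591  r=0.7391  x^+=-1.6110  v^+=-0.9415  a^+=-0.2958
step 2: x_pred=-2.6511  r=2.7811  x^+=-1.3412  v^+=-0.0059  a^+=-0.0544
step 3: x_pred=-1.3719  r=-2.8481  x^+=-2.7134  v^+=-1.3071  a^+=-0.3017
step 4: x_pred=-4.1072  r=4.8572  x^+=-1.8195  v^+=0.5334  a^+=0.1200
step 5: x_pred=-1.2521  r=-3.4979  x^+=-2.8996  v^+=-0.8854  a^+=-0.1837
step 6: x_pred=-3.8342  r=0.1042  x^+=-3.7851  v^+=-1.0160  a^+=-0.1746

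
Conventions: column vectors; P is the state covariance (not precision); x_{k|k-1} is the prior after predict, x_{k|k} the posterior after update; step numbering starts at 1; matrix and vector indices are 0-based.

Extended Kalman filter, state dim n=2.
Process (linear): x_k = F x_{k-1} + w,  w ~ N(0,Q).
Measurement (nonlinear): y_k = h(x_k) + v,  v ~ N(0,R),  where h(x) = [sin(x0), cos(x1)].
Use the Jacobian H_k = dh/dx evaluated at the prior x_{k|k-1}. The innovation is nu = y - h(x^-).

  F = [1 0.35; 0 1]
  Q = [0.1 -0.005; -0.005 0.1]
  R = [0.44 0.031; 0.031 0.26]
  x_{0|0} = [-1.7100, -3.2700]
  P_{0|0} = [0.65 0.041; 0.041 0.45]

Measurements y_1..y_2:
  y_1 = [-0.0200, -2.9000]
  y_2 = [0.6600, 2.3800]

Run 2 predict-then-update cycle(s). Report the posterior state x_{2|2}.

step 1: x^-=[-2.8545, -3.2700]  P^-=[0.8338 0.1935; 0.1935 0.5500]  H_jac=[-0.9591 0.0000; 0.0000 -0.1281]  S=[1.2070 0.0548; 0.0548 0.2690]  K=[-0.6645 0.0432; -0.1432 -0.2327]  nu=[0.2632, -1.9082]  x^+=[-3.1118, -2.8637]  P^+=[0.3035 0.0732; 0.0732 0.5070]
step 2: x^-=[-4.1141, -2.8637]  P^-=[0.5168 0.2457; 0.2457 0.6070]  H_jac=[-0.5633 0.0000; 0.0000 0.2743]  S=[0.6040 -0.0070; -0.0070 0.3057]  K=[-0.4796 0.2095; -0.2229 0.5397]  nu=[-0.1663, 3.3416]  x^+=[-3.3341, -1.0233]  P^+=[0.3631 0.1444; 0.1444 0.4863]

x_post = [-3.3341, -1.0233]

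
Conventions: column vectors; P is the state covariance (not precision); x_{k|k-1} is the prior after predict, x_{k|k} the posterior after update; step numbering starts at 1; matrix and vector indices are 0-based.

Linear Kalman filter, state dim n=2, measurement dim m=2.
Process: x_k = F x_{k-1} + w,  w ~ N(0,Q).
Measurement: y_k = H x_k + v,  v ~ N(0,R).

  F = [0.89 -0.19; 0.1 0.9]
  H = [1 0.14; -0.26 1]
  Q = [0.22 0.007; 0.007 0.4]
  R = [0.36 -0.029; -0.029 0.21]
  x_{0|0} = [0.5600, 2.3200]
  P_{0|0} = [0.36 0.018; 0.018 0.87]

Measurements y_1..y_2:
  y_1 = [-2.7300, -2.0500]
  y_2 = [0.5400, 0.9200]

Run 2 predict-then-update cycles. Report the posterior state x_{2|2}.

step 1: x^-=[0.0576, 2.1440]  P^-=[0.5305 -0.0957; -0.0957 1.1115]  S=[0.8855 -0.1035; -0.1035 1.4071]  K=[0.5695 -0.1241; 0.1635 0.8196]  nu=[-3.0878, -4.1790]  x^+=[-1.1821, -1.7861]  P^+=[0.2070 0.0112; 0.0112 0.1703]
step 2: x^-=[-0.7127, -1.7257]  P^-=[0.3863 0.0051; 0.0051 0.5420]  S=[0.7584 -0.0486; -0.0486 0.7755]  K=[0.5045 -0.0913; 0.1521 0.7068]  nu=[1.4943, 2.4604]  x^+=[-0.1834, 0.2406]  P^+=[0.1824 0.0136; 0.0136 0.1476]

x_post = [-0.1834, 0.2406]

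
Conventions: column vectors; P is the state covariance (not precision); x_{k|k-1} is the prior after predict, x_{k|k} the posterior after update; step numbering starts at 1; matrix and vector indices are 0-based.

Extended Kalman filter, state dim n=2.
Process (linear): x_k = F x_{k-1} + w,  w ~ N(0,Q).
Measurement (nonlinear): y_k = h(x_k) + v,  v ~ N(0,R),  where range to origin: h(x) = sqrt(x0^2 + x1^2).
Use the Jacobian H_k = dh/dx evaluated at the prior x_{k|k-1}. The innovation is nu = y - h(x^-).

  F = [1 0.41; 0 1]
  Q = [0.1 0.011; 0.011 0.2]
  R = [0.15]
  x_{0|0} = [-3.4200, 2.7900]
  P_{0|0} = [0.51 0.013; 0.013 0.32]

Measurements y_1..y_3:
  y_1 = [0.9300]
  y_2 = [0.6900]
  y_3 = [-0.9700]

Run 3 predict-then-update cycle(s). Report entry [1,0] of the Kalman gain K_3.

K[1,0] = 0.5181

step 1: x^-=[-2.2761, 2.7900]  P^-=[0.6745 0.1552; 0.1552 0.5200]  H_jac=[-0.6321 0.7749]  S=[0.5797]  K=[-0.5280; 0.5258]  nu=[-2.6707]  x^+=[-0.8659, 1.3857]  P^+=[0.5128 0.3162; 0.3162 0.3597]
step 2: x^-=[-0.2978, 1.3857]  P^-=[0.9325 0.4746; 0.4746 0.5597]  H_jac=[-0.2101 0.9777]  S=[0.5312]  K=[0.5047; 0.8425]  nu=[-0.7273]  x^+=[-0.6649, 0.7729]  P^+=[0.7972 0.2488; 0.2488 0.1827]
step 3: x^-=[-0.3480, 0.7729]  P^-=[1.1319 0.3347; 0.3347 0.3827]  H_jac=[-0.4105 0.9118]  S=[0.4084]  K=[-0.3905; 0.5181]  nu=[-1.8177]  x^+=[0.3619, -0.1687]  P^+=[1.0696 0.4173; 0.4173 0.2731]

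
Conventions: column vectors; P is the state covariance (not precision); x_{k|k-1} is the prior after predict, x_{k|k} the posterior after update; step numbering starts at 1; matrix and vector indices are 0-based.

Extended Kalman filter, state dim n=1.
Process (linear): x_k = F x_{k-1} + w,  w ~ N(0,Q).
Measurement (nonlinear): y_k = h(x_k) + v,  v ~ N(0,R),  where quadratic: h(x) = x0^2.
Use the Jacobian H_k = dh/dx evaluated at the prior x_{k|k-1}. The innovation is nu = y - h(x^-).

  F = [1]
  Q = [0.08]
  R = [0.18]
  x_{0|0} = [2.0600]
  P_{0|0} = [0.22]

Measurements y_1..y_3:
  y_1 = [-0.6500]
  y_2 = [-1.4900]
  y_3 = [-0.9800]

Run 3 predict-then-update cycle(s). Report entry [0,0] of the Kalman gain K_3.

K[0,0] = 0.1426

step 1: x^-=[2.0600]  P^-=[0.3000]  H_jac=[4.1200]  S=[5.2723]  K=[0.2344]  nu=[-4.8936]  x^+=[0.9128]  P^+=[0.0102]
step 2: x^-=[0.9128]  P^-=[0.0902]  H_jac=[1.8256]  S=[0.4807]  K=[0.3427]  nu=[-2.3232]  x^+=[0.1167]  P^+=[0.0338]
step 3: x^-=[0.1167]  P^-=[0.1138]  H_jac=[0.2334]  S=[0.1862]  K=[0.1426]  nu=[-0.9936]  x^+=[-0.0250]  P^+=[0.1100]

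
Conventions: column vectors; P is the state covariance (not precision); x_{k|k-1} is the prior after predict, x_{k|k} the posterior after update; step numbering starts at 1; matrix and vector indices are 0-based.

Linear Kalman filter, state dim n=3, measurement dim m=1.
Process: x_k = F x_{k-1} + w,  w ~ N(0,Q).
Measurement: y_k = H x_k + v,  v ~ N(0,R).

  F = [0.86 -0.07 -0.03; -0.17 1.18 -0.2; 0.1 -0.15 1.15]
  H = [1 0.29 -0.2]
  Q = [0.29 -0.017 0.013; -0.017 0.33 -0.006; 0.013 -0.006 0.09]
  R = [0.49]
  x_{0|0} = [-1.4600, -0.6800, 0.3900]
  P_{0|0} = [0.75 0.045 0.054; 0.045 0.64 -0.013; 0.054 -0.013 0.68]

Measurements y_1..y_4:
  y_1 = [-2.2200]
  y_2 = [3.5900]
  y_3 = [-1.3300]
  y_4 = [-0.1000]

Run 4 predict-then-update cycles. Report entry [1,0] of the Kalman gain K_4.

K[1,0] = 0.9858

step 1: x^-=[-1.2197, -0.6322, 0.4045]  P^-=[0.8402 -0.1380 0.1089; -0.1380 1.2618 -0.3116; 0.1089 -0.3116 1.0268]  S=[1.3900]  K=[0.5600; 0.2088; -0.1344]  nu=[-0.7361]  x^+=[-1.6319, -0.7859, 0.5035]  P^+=[0.4043 -0.3005 0.2135; -0.3005 1.2011 -0.2726; 0.2135 -0.2726 1.0016]
step 2: x^-=[-1.3635, -0.7506, 0.5337]  P^-=[0.6198 -0.5077 0.2979; -0.5077 2.3180 -0.9231; 0.2979 -0.9231 1.5979]  S=[1.0621]  K=[0.3888; 0.3288; -0.2724]  nu=[5.2780]  x^+=[0.6887, 0.9845, -0.9042]  P^+=[0.4592 -0.6434 0.4104; -0.6434 2.2032 -0.8280; 0.4104 -0.8280 1.5191]
step 3: x^-=[0.5505, 1.2255, -1.1186]  P^-=[0.6946 -0.9684 0.5784; -0.9684 4.1486 -2.0824; 0.5784 -2.0824 2.5525]  S=[1.0842]  K=[0.2750; 0.6006; -0.4944]  nu=[-2.4596]  x^+=[-0.1258, -0.2519, 0.0975]  P^+=[0.6126 -1.1475 0.7257; -1.1475 3.7575 -1.7604; 0.7257 -1.7604 2.2875]
step 4: x^-=[-0.0935, -0.2953, 0.1373]  P^-=[0.8569 -1.6648 1.0317; -1.6648 7.0118 -3.9704; 1.0317 -3.9704 4.0146]  S=[1.1795]  K=[0.1422; 0.9858; -0.7822]  nu=[0.1066]  x^+=[-0.0783, -0.1902, 0.0540]  P^+=[0.8330 -1.8302 1.1629; -1.8302 5.8656 -3.0608; 1.1629 -3.0608 3.2928]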